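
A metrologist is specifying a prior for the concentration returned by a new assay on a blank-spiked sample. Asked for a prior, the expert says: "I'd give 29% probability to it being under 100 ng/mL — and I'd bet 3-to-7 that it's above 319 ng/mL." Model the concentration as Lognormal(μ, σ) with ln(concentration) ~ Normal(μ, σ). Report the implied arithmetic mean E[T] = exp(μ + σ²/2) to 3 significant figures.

If T ~ Lognormal(μ,σ) then ln T ~ Normal(μ,σ), so the p-quantile of ln T is μ + z_p·σ.
ln(100) = 4.605 and ln(319) = 5.765; z_{0.29} = -0.5534, z_{0.7} = 0.5244.
σ = (5.765 − 4.605)/(0.5244 − (-0.5534)) = 1.076.
μ = 4.605 − (-0.5534)·1.076 = 5.201.
E[T] = exp(μ + σ²/2) = exp(5.201 + 0.5792) = 324 ng/mL.

E[T] ≈ 324 ng/mL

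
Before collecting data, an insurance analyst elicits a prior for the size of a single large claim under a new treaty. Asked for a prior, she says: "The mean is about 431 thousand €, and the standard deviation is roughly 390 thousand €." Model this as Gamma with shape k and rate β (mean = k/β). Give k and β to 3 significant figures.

k ≈ 1.22, β ≈ 0.00283

For Gamma(k, rate β): mean = k/β, variance = k/β², so CV = 1/√k.
CV = SD/mean = 390/431 = 0.9049, hence k = 1/CV² = 1.22.
Then β = k/mean = 1.22/431 = 0.00283.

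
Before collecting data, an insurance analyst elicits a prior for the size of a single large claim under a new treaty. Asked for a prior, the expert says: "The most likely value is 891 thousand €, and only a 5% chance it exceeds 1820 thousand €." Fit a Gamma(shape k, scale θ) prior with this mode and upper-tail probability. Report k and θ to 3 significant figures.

Gamma(k,θ) with k>1 has mode (k−1)θ, so θ = 891/(k−1).
Need P(X < 1820) = 0.95 with θ tied to k this way. Start at k = 2, θ = 891: P(X<1820) ≈ 0.605.
Too low — raise k to concentrate. Iterating converges to k ≈ 6.42.
Then θ = 891/(6.42−1) ≈ 164.

k ≈ 6.42, θ ≈ 164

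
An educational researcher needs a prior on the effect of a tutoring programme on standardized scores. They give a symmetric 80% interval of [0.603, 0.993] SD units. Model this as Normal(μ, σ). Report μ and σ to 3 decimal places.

A symmetric 80% interval runs μ ± z·σ with z = 1.282.
Half-width = 0.195, so σ = 0.195/1.282 = 0.152.
μ is the interval midpoint, 0.798.

μ = 0.798, σ = 0.152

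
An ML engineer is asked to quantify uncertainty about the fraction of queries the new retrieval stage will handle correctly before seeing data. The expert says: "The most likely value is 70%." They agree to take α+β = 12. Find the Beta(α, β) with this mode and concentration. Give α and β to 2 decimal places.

For α,β > 1 the Beta mode is (α−1)/(α+β−2). With α+β = 12, the mode is (α−1)/10.
Set (α−1)/10 = 0.7 → α = 1 + 0.7·10 = 8.00.
β = 12 − α = 4.00.

α = 8.00, β = 4.00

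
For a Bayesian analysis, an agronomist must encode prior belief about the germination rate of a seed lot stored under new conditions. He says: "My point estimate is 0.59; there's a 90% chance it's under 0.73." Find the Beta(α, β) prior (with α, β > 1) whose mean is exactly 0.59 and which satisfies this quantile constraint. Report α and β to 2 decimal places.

α ≈ 11.37, β ≈ 7.90

With mean 0.59 fixed, write α = 0.59s, β = 0.41s where s = α+β.
Need P(θ < 0.73) = 0.9 under Beta(0.59s, 0.41s). Normal approximation: (q−m)/√(m(1−m)/s) ≈ z_{0.9} = 1.28, so s ≈ 0.59·0.41·(1.28)²/(0.73−0.59)² = 20.3.
At s = 20.3: P(θ<0.73) ≈ 0.906. Adjusting to match 0.9 gives s ≈ 19.28.
So α = 0.59·19.28 ≈ 11.37, β = 0.41·19.28 ≈ 7.90.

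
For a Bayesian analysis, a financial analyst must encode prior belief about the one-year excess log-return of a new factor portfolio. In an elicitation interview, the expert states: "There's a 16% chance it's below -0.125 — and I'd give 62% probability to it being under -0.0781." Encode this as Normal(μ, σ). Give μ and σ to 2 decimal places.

The p-quantile of Normal(μ,σ) is μ + z_p·σ, with z_{0.16} = -0.9945 and z_{0.62} = 0.3055.
Eliminate σ: μ = (z₂·x₁ − z₁·x₂)/(z₂ − z₁) = (0.3055·-0.125 − (-0.9945)·-0.0781)/1.3 = -0.09.
Then σ = (x₂ − x₁)/(z₂ − z₁) = (-0.0781 − -0.125)/1.3 = 0.04.

μ = -0.09, σ = 0.04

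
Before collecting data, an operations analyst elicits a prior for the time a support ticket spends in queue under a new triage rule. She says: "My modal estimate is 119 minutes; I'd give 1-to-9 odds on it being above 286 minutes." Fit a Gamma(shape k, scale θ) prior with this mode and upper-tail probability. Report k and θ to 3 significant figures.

Gamma(k,θ) with k>1 has mode (k−1)θ, so θ = 119/(k−1).
Need P(X < 286) = 0.9 with θ tied to k this way. Start at k = 2, θ = 119: P(X<286) ≈ 0.692.
Too low — raise k to concentrate. Iterating converges to k ≈ 3.5.
Then θ = 119/(3.5−1) ≈ 47.6.

k ≈ 3.5, θ ≈ 47.6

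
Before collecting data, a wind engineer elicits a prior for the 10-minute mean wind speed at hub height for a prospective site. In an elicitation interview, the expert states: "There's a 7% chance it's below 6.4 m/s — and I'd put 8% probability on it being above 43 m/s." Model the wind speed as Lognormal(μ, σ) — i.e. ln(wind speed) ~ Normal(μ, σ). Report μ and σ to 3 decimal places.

If T ~ Lognormal(μ,σ) then ln T ~ Normal(μ,σ), so the p-quantile of ln T is μ + z_p·σ.
ln(6.4) = 1.856 and ln(43) = 3.761; z_{0.07} = -1.476, z_{0.92} = 1.405.
σ = (3.761 − 1.856)/(1.405 − (-1.476)) = 0.661.
μ = 1.856 − (-1.476)·0.661 = 2.832.

μ ≈ 2.832, σ ≈ 0.661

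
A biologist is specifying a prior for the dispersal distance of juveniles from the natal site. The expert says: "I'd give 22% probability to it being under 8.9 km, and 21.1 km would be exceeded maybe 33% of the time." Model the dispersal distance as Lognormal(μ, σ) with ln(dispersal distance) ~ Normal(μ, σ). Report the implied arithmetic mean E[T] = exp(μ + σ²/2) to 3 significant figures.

E[T] ≈ 19.9 km

If T ~ Lognormal(μ,σ) then ln T ~ Normal(μ,σ), so the p-quantile of ln T is μ + z_p·σ.
ln(8.9) = 2.186 and ln(21.1) = 3.049; z_{0.22} = -0.7722, z_{0.67} = 0.4399.
σ = (3.049 − 2.186)/(0.4399 − (-0.7722)) = 0.712.
μ = 2.186 − (-0.7722)·0.712 = 2.736.
E[T] = exp(μ + σ²/2) = exp(2.736 + 0.2536) = 19.9 km.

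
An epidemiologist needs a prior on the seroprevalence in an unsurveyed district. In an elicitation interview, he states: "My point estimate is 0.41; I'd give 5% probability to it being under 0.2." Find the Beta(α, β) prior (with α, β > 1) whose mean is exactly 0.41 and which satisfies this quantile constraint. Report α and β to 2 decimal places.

With mean 0.41 fixed, write α = 0.41s, β = 0.59s where s = α+β.
Need P(θ < 0.2) = 0.05 under Beta(0.41s, 0.59s). Normal approximation: (q−m)/√(m(1−m)/s) ≈ z_{0.05} = -1.64, so s ≈ 0.41·0.59·(-1.64)²/(0.2−0.41)² = 14.8.
At s = 14.8: P(θ<0.2) ≈ 0.037. Adjusting to match 0.05 gives s ≈ 12.78.
So α = 0.41·12.78 ≈ 5.24, β = 0.59·12.78 ≈ 7.54.

α ≈ 5.24, β ≈ 7.54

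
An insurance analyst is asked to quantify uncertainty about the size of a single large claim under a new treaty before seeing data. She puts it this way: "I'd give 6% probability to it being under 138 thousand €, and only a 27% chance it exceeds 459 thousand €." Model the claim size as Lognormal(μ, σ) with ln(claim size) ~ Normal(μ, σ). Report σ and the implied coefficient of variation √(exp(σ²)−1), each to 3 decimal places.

σ ≈ 0.554, CV ≈ 0.600

If T ~ Lognormal(μ,σ) then ln T ~ Normal(μ,σ), so the p-quantile of ln T is μ + z_p·σ.
ln(138) = 4.927 and ln(459) = 6.129; z_{0.06} = -1.555, z_{0.73} = 0.6128.
σ = (6.129 − 4.927)/(0.6128 − (-1.555)) = 0.554.
μ = 4.927 − (-1.555)·0.554 = 5.789.
CV = √(exp(σ²)−1) = √(exp(0.3074)−1) = 0.600.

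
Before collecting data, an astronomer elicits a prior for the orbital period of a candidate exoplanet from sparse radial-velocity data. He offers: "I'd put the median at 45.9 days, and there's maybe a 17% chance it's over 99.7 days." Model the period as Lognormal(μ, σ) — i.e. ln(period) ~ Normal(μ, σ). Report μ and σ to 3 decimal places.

μ ≈ 3.826, σ ≈ 0.813

If T ~ Lognormal(μ,σ) then ln T ~ Normal(μ,σ), so the p-quantile of ln T is μ + z_p·σ.
ln(45.9) = 3.826 and ln(99.7) = 4.602; z_{0.5} = 0, z_{0.83} = 0.9542.
σ = (4.602 − 3.826)/(0.9542 − (0)) = 0.813.
μ = 3.826 − (0)·0.813 = 3.826.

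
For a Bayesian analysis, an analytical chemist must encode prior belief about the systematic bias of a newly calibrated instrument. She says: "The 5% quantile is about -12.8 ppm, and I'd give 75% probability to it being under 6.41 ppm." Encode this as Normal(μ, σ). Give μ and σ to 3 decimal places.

μ = 0.824, σ = 8.283

The p-quantile of Normal(μ,σ) is μ + z_p·σ, with z_{0.05} = -1.645 and z_{0.75} = 0.6745.
Eliminate σ: μ = (z₂·x₁ − z₁·x₂)/(z₂ − z₁) = (0.6745·-12.8 − (-1.645)·6.41)/2.319 = 0.824.
Then σ = (x₂ − x₁)/(z₂ − z₁) = (6.41 − -12.8)/2.319 = 8.283.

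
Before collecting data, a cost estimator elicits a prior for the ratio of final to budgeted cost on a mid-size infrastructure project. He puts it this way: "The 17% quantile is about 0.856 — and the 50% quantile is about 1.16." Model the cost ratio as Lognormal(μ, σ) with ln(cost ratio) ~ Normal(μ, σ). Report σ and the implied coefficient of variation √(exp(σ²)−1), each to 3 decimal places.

σ ≈ 0.319, CV ≈ 0.327

If T ~ Lognormal(μ,σ) then ln T ~ Normal(μ,σ), so the p-quantile of ln T is μ + z_p·σ.
ln(0.856) = -0.1555 and ln(1.16) = 0.1484; z_{0.17} = -0.9542, z_{0.5} = 0.
σ = (0.1484 − -0.1555)/(0 − (-0.9542)) = 0.319.
μ = -0.1555 − (-0.9542)·0.319 = 0.148.
CV = √(exp(σ²)−1) = √(exp(0.1014)−1) = 0.327.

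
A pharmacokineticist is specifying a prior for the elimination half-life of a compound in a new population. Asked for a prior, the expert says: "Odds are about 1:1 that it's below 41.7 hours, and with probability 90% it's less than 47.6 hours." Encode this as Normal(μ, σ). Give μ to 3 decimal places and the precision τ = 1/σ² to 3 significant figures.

The p-quantile of Normal(μ,σ) is μ + z_p·σ, with z_{0.5} = 0 and z_{0.9} = 1.282.
Eliminate σ: μ = (z₂·x₁ − z₁·x₂)/(z₂ − z₁) = (1.282·41.7 − (0)·47.6)/1.282 = 41.700.
Then σ = (x₂ − x₁)/(z₂ − z₁) = (47.6 − 41.7)/1.282 = 4.604.
Precision τ = 1/σ² = 1/4.604² = 0.0472.

μ = 41.700, τ = 0.0472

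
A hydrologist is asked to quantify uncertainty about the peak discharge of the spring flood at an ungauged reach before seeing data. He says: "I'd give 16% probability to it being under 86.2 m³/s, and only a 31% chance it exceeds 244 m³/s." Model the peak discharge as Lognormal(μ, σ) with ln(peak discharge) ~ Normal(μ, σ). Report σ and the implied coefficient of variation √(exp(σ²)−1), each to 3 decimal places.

If T ~ Lognormal(μ,σ) then ln T ~ Normal(μ,σ), so the p-quantile of ln T is μ + z_p·σ.
ln(86.2) = 4.457 and ln(244) = 5.497; z_{0.16} = -0.9945, z_{0.69} = 0.4959.
σ = (5.497 − 4.457)/(0.4959 − (-0.9945)) = 0.698.
μ = 4.457 − (-0.9945)·0.698 = 5.151.
CV = √(exp(σ²)−1) = √(exp(0.4875)−1) = 0.793.

σ ≈ 0.698, CV ≈ 0.793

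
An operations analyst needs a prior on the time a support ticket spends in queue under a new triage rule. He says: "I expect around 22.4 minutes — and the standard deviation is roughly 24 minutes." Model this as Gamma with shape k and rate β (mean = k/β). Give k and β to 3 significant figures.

k ≈ 0.871, β ≈ 0.0389

For Gamma(k, rate β): mean = k/β, variance = k/β², so CV = 1/√k.
CV = SD/mean = 24/22.4 = 1.071, hence k = 1/CV² = 0.871.
Then β = k/mean = 0.871/22.4 = 0.0389.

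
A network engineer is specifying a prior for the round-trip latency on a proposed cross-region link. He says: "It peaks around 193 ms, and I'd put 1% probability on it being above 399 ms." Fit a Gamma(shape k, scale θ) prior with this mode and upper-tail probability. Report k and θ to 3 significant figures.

Gamma(k,θ) with k>1 has mode (k−1)θ, so θ = 193/(k−1).
Need P(X < 399) = 0.99 with θ tied to k this way. Start at k = 2, θ = 193: P(X<399) ≈ 0.612.
Too low — raise k to concentrate. Iterating converges to k ≈ 10.3.
Then θ = 193/(10.3−1) ≈ 20.9.

k ≈ 10.3, θ ≈ 20.9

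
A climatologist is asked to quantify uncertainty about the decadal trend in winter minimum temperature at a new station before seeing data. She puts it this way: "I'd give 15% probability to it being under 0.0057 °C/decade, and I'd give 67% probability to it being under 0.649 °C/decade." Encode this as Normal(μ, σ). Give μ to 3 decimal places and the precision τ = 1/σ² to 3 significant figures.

μ = 0.457, τ = 5.27

For Normal(μ,σ), the p-quantile is μ + z_p·σ. Here z_{0.15} = -1.036, z_{0.67} = 0.4399.
So 0.0057 = μ − 1.036σ and 0.649 = μ + 0.4399σ.
Subtracting: σ = (0.649 − 0.0057)/(0.4399 − (-1.036)) = 0.436.
Then μ = 0.0057 − (-1.036)·0.436 = 0.457.
Precision τ = 1/σ² = 1/0.4357² = 5.27.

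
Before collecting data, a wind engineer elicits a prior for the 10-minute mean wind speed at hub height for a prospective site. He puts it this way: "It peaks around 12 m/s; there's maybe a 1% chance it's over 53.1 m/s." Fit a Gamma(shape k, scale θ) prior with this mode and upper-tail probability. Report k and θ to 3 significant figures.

Gamma(k,θ) with k>1 has mode (k−1)θ, so θ = 12/(k−1).
Need P(X < 53.1) = 0.99 with θ tied to k this way. Start at k = 2, θ = 12: P(X<53.1) ≈ 0.935.
Too low — raise k to concentrate. Iterating converges to k ≈ 2.84.
Then θ = 12/(2.84−1) ≈ 6.53.

k ≈ 2.84, θ ≈ 6.53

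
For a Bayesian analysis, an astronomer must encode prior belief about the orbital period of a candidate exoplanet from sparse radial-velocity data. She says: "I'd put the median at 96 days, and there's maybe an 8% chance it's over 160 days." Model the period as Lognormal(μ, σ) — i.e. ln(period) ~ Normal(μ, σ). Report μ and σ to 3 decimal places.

If T ~ Lognormal(μ,σ) then ln T ~ Normal(μ,σ), so the p-quantile of ln T is μ + z_p·σ.
ln(96) = 4.564 and ln(160) = 5.075; z_{0.5} = 0, z_{0.92} = 1.405.
σ = (5.075 − 4.564)/(1.405 − (0)) = 0.364.
μ = 4.564 − (0)·0.364 = 4.564.

μ ≈ 4.564, σ ≈ 0.364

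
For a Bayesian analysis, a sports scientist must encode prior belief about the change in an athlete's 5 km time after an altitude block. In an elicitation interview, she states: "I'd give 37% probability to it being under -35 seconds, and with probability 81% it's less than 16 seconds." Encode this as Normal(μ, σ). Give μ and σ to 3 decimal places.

μ = -21.010, σ = 42.157

The p-quantile of Normal(μ,σ) is μ + z_p·σ, with z_{0.37} = -0.3319 and z_{0.81} = 0.8779.
Eliminate σ: μ = (z₂·x₁ − z₁·x₂)/(z₂ − z₁) = (0.8779·-35 − (-0.3319)·16)/1.21 = -21.010.
Then σ = (x₂ − x₁)/(z₂ − z₁) = (16 − -35)/1.21 = 42.157.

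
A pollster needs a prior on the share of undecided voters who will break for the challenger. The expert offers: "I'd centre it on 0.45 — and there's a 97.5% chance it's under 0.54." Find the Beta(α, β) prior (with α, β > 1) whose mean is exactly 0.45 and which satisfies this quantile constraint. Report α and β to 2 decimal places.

With mean 0.45 fixed, write α = 0.45s, β = 0.55s where s = α+β.
Need P(θ < 0.54) = 0.975 under Beta(0.45s, 0.55s). Normal approximation: (q−m)/√(m(1−m)/s) ≈ z_{0.975} = 1.96, so s ≈ 0.45·0.55·(1.96)²/(0.54−0.45)² = 117.4.
At s = 117.4: P(θ<0.54) ≈ 0.975. Adjusting to match 0.975 gives s ≈ 118.06.
So α = 0.45·118.06 ≈ 53.13, β = 0.55·118.06 ≈ 64.93.

α ≈ 53.13, β ≈ 64.93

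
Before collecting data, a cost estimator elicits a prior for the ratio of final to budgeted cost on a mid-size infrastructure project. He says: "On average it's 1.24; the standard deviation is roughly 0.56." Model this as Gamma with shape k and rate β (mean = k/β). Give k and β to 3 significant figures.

k ≈ 4.9, β ≈ 3.95

For Gamma(k, rate β): mean = k/β, variance = k/β², so CV = 1/√k.
CV = SD/mean = 0.56/1.24 = 0.4516, hence k = 1/CV² = 4.9.
Then β = k/mean = 4.9/1.24 = 3.95.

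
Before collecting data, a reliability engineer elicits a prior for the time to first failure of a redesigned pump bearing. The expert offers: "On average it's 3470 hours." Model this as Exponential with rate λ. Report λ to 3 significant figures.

Exponential mean = 1/λ, so λ = 1/3470.0 = 0.000288.

λ ≈ 0.000288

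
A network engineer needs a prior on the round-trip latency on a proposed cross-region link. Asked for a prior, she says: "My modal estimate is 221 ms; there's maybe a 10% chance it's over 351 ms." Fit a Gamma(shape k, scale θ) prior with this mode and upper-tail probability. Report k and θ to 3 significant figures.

Gamma(k,θ) with k>1 has mode (k−1)θ, so θ = 221/(k−1).
Need P(X < 351) = 0.9 with θ tied to k this way. Start at k = 2, θ = 221: P(X<351) ≈ 0.471.
Too low — raise k to concentrate. Iterating converges to k ≈ 9.77.
Then θ = 221/(9.77−1) ≈ 25.2.

k ≈ 9.77, θ ≈ 25.2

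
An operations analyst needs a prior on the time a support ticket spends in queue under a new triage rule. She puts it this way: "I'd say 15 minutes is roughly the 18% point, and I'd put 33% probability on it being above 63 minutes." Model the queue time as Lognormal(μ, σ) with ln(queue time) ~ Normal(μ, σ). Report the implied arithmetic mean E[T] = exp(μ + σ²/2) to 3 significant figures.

E[T] ≈ 69.3 minutes

If T ~ Lognormal(μ,σ) then ln T ~ Normal(μ,σ), so the p-quantile of ln T is μ + z_p·σ.
ln(15) = 2.708 and ln(63) = 4.143; z_{0.18} = -0.9154, z_{0.67} = 0.4399.
σ = (4.143 − 2.708)/(0.4399 − (-0.9154)) = 1.059.
μ = 2.708 − (-0.9154)·1.059 = 3.677.
E[T] = exp(μ + σ²/2) = exp(3.677 + 0.5606) = 69.3 minutes.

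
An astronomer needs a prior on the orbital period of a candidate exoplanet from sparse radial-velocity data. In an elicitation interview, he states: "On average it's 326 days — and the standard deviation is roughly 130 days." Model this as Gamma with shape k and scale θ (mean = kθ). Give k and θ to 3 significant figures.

For Gamma(k, scale θ): mean = kθ, variance = kθ², so CV = 1/√k.
CV = SD/mean = 130/326 = 0.3988, hence k = 1/CV² = 6.29.
Then θ = mean/k = 326/6.29 = 51.8.

k ≈ 6.29, θ ≈ 51.8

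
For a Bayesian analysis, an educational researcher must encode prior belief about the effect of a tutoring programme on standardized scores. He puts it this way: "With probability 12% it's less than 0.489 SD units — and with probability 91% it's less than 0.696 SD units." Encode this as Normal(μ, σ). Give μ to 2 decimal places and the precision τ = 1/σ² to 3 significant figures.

For Normal(μ,σ), the p-quantile is μ + z_p·σ. Here z_{0.12} = -1.175, z_{0.91} = 1.341.
So 0.489 = μ − 1.175σ and 0.696 = μ + 1.341σ.
Subtracting: σ = (0.696 − 0.489)/(1.341 − (-1.175)) = 0.08.
Then μ = 0.489 − (-1.175)·0.08 = 0.59.
Precision τ = 1/σ² = 1/0.08228² = 148.

μ = 0.59, τ = 148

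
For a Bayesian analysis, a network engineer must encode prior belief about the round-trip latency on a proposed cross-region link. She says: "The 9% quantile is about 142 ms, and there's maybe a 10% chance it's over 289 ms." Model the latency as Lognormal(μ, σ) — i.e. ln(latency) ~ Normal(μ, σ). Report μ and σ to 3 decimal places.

μ ≈ 5.319, σ ≈ 0.271

If T ~ Lognormal(μ,σ) then ln T ~ Normal(μ,σ), so the p-quantile of ln T is μ + z_p·σ.
ln(142) = 4.956 and ln(289) = 5.666; z_{0.09} = -1.341, z_{0.9} = 1.282.
σ = (5.666 − 4.956)/(1.282 − (-1.341)) = 0.271.
μ = 4.956 − (-1.341)·0.271 = 5.319.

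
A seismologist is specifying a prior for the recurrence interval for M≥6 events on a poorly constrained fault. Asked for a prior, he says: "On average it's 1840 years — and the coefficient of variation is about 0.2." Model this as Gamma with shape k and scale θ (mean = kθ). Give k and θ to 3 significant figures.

For Gamma(k, scale θ): mean = kθ, variance = kθ², so CV = 1/√k.
CV = 0.2, hence k = 1/CV² = 25.
Then θ = mean/k = 1840/25 = 73.6.

k ≈ 25, θ ≈ 73.6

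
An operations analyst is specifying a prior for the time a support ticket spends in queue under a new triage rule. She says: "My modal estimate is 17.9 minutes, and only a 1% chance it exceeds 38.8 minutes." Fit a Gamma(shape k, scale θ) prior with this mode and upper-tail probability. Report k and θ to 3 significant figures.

Gamma(k,θ) with k>1 has mode (k−1)θ, so θ = 17.9/(k−1).
Need P(X < 38.8) = 0.99 with θ tied to k this way. Start at k = 2, θ = 17.9: P(X<38.8) ≈ 0.637.
Too low — raise k to concentrate. Iterating converges to k ≈ 9.08.
Then θ = 17.9/(9.08−1) ≈ 2.22.

k ≈ 9.08, θ ≈ 2.22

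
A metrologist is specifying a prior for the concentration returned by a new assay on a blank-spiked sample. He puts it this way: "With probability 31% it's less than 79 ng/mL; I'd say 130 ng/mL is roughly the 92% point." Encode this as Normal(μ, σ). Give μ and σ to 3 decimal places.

μ = 92.303, σ = 26.829

For Normal(μ,σ), the p-quantile is μ + z_p·σ. Here z_{0.31} = -0.4959, z_{0.92} = 1.405.
So 79 = μ − 0.4959σ and 130 = μ + 1.405σ.
Subtracting: σ = (130 − 79)/(1.405 − (-0.4959)) = 26.829.
Then μ = 79 − (-0.4959)·26.829 = 92.303.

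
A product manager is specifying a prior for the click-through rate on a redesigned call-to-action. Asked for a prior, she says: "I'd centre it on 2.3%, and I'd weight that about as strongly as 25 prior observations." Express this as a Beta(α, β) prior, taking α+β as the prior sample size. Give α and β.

α = 0.575, β = 24.425

Under the effective-sample-size interpretation, Beta(α, β) has prior mean α/(α+β) and prior sample size α+β.
So α+β = 25 and α/(α+β) = 0.023, giving α = 0.023·25 = 0.575 and β = 25 − 0.575 = 24.425.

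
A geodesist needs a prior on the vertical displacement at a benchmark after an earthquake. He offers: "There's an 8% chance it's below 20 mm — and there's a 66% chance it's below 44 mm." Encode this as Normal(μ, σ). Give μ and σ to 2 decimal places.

μ = 38.55, σ = 13.20

The p-quantile of Normal(μ,σ) is μ + z_p·σ, with z_{0.08} = -1.405 and z_{0.66} = 0.4125.
Eliminate σ: μ = (z₂·x₁ − z₁·x₂)/(z₂ − z₁) = (0.4125·20 − (-1.405)·44)/1.818 = 38.55.
Then σ = (x₂ − x₁)/(z₂ − z₁) = (44 − 20)/1.818 = 13.20.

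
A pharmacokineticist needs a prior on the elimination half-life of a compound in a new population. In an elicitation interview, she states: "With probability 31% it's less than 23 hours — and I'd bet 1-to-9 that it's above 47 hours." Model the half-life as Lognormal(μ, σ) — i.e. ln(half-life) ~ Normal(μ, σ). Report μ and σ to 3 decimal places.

μ ≈ 3.335, σ ≈ 0.402

If T ~ Lognormal(μ,σ) then ln T ~ Normal(μ,σ), so the p-quantile of ln T is μ + z_p·σ.
ln(23) = 3.135 and ln(47) = 3.85; z_{0.31} = -0.4959, z_{0.9} = 1.282.
σ = (3.85 − 3.135)/(1.282 − (-0.4959)) = 0.402.
μ = 3.135 − (-0.4959)·0.402 = 3.335.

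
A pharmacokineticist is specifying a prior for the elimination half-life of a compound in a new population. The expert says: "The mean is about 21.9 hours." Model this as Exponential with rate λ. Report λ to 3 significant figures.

λ ≈ 0.0457

Exponential mean = 1/λ, so λ = 1/21.9 = 0.0457.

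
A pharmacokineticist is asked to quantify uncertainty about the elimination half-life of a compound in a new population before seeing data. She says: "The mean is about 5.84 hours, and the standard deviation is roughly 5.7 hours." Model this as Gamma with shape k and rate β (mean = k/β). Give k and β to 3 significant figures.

For Gamma(k, rate β): mean = k/β, variance = k/β², so CV = 1/√k.
CV = SD/mean = 5.7/5.84 = 0.976, hence k = 1/CV² = 1.05.
Then β = k/mean = 1.05/5.84 = 0.18.

k ≈ 1.05, β ≈ 0.18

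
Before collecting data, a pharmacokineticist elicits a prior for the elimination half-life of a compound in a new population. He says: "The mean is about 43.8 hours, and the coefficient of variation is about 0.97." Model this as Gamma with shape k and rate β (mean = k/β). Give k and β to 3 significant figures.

For Gamma(k, rate β): mean = k/β, variance = k/β², so CV = 1/√k.
CV = 0.97, hence k = 1/CV² = 1.06.
Then β = k/mean = 1.06/43.8 = 0.0243.

k ≈ 1.06, β ≈ 0.0243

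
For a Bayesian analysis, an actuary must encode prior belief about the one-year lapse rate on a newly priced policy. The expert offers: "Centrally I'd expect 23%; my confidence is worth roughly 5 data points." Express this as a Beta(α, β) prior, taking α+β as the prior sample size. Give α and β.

Under the effective-sample-size interpretation, Beta(α, β) has prior mean α/(α+β) and prior sample size α+β.
So α+β = 5 and α/(α+β) = 0.23, giving α = 0.23·5 = 1.15 and β = 5 − 1.15 = 3.85.

α = 1.15, β = 3.85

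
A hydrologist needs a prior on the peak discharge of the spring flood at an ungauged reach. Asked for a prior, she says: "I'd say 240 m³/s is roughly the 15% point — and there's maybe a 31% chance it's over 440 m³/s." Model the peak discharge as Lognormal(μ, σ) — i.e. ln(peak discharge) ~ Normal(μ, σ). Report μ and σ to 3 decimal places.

If T ~ Lognormal(μ,σ) then ln T ~ Normal(μ,σ), so the p-quantile of ln T is μ + z_p·σ.
ln(240) = 5.481 and ln(440) = 6.087; z_{0.15} = -1.036, z_{0.69} = 0.4959.
σ = (6.087 − 5.481)/(0.4959 − (-1.036)) = 0.396.
μ = 5.481 − (-1.036)·0.396 = 5.891.

μ ≈ 5.891, σ ≈ 0.396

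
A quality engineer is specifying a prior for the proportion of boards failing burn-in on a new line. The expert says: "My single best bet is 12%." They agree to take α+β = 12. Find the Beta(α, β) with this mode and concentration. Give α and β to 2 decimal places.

α = 2.20, β = 9.80

For α,β > 1 the Beta mode is (α−1)/(α+β−2). With α+β = 12, the mode is (α−1)/10.
Set (α−1)/10 = 0.12 → α = 1 + 0.12·10 = 2.20.
β = 12 − α = 9.80.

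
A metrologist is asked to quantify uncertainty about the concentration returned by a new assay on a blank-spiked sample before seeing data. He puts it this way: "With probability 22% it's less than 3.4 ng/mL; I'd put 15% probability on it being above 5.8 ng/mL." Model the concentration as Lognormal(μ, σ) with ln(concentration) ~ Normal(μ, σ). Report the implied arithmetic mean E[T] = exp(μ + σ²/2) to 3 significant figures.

If T ~ Lognormal(μ,σ) then ln T ~ Normal(μ,σ), so the p-quantile of ln T is μ + z_p·σ.
ln(3.4) = 1.224 and ln(5.8) = 1.758; z_{0.22} = -0.7722, z_{0.85} = 1.036.
σ = (1.758 − 1.224)/(1.036 − (-0.7722)) = 0.295.
μ = 1.224 − (-0.7722)·0.295 = 1.452.
E[T] = exp(μ + σ²/2) = exp(1.452 + 0.0436) = 4.46 ng/mL.

E[T] ≈ 4.46 ng/mL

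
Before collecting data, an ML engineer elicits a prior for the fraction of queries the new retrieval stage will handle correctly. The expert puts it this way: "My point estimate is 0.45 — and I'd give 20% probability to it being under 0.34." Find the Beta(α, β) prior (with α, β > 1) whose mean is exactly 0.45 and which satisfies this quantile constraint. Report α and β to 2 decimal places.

α ≈ 6.64, β ≈ 8.12

With mean 0.45 fixed, write α = 0.45s, β = 0.55s where s = α+β.
Need P(θ < 0.34) = 0.2 under Beta(0.45s, 0.55s). Normal approximation: (q−m)/√(m(1−m)/s) ≈ z_{0.2} = -0.842, so s ≈ 0.45·0.55·(-0.842)²/(0.34−0.45)² = 14.5.
At s = 14.5: P(θ<0.34) ≈ 0.202. Adjusting to match 0.2 gives s ≈ 14.76.
So α = 0.45·14.76 ≈ 6.64, β = 0.55·14.76 ≈ 8.12.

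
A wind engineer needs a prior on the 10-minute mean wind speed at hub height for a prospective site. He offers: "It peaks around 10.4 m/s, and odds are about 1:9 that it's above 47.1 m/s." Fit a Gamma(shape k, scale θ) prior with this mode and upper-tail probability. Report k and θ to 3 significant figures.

Gamma(k,θ) with k>1 has mode (k−1)θ, so θ = 10.4/(k−1).
Need P(X < 47.1) = 0.9 with θ tied to k this way. Start at k = 2, θ = 10.4: P(X<47.1) ≈ 0.940.
Too high — lower k to spread out. Iterating converges to k ≈ 1.79.
Then θ = 10.4/(1.79−1) ≈ 13.2.

k ≈ 1.79, θ ≈ 13.2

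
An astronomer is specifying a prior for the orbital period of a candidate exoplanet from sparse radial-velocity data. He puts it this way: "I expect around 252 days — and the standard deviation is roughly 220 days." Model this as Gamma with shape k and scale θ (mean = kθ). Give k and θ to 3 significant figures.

For Gamma(k, scale θ): mean = kθ, variance = kθ², so CV = 1/√k.
CV = SD/mean = 220/252 = 0.873, hence k = 1/CV² = 1.31.
Then θ = mean/k = 252/1.31 = 192.

k ≈ 1.31, θ ≈ 192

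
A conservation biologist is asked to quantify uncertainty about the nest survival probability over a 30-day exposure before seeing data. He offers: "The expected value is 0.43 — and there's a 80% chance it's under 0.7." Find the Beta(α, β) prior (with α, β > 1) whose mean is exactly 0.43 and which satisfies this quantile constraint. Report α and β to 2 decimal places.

α ≈ 1.02, β ≈ 1.36

With mean 0.43 fixed, write α = 0.43s, β = 0.57s where s = α+β.
Need P(θ < 0.7) = 0.8 under Beta(0.43s, 0.57s). Normal approximation: (q−m)/√(m(1−m)/s) ≈ z_{0.8} = 0.842, so s ≈ 0.43·0.57·(0.842)²/(0.7−0.43)² = 2.4.
At s = 2.4: P(θ<0.7) ≈ 0.800. Adjusting to match 0.8 gives s ≈ 2.38.
So α = 0.43·2.38 ≈ 1.02, β = 0.57·2.38 ≈ 1.36.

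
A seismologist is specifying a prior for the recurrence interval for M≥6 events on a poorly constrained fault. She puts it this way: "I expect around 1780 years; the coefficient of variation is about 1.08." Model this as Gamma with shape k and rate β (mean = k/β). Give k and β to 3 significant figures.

For Gamma(k, rate β): mean = k/β, variance = k/β², so CV = 1/√k.
CV = 1.08, hence k = 1/CV² = 0.857.
Then β = k/mean = 0.857/1780 = 0.000482.

k ≈ 0.857, β ≈ 0.000482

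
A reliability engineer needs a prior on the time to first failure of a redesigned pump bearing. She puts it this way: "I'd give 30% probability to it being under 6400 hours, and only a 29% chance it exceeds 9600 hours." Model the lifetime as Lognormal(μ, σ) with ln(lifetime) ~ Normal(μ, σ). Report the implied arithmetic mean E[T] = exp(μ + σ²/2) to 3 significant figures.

E[T] ≈ 8370 hours

If T ~ Lognormal(μ,σ) then ln T ~ Normal(μ,σ), so the p-quantile of ln T is μ + z_p·σ.
ln(6400) = 8.764 and ln(9600) = 9.17; z_{0.3} = -0.5244, z_{0.71} = 0.5534.
σ = (9.17 − 8.764)/(0.5534 − (-0.5244)) = 0.376.
μ = 8.764 − (-0.5244)·0.376 = 8.961.
E[T] = exp(μ + σ²/2) = exp(8.961 + 0.0708) = 8370 hours.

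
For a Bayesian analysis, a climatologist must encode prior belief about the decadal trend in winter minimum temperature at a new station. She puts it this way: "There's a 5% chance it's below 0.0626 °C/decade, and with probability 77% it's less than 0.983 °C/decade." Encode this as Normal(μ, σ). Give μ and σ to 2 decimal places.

μ = 0.70, σ = 0.39

For Normal(μ,σ), the p-quantile is μ + z_p·σ. Here z_{0.05} = -1.645, z_{0.77} = 0.7388.
So 0.0626 = μ − 1.645σ and 0.983 = μ + 0.7388σ.
Subtracting: σ = (0.983 − 0.0626)/(0.7388 − (-1.645)) = 0.39.
Then μ = 0.0626 − (-1.645)·0.39 = 0.70.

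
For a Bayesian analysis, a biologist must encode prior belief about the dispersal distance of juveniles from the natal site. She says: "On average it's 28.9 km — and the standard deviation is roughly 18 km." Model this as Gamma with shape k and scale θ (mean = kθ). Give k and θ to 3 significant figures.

For Gamma(k, scale θ): mean = kθ, variance = kθ², so CV = 1/√k.
CV = SD/mean = 18/28.9 = 0.6228, hence k = 1/CV² = 2.58.
Then θ = mean/k = 28.9/2.58 = 11.2.

k ≈ 2.58, θ ≈ 11.2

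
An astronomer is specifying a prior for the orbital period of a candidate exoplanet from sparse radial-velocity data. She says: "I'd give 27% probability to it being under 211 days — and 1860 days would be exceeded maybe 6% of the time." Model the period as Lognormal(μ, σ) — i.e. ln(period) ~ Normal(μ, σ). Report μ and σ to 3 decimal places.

If T ~ Lognormal(μ,σ) then ln T ~ Normal(μ,σ), so the p-quantile of ln T is μ + z_p·σ.
ln(211) = 5.352 and ln(1860) = 7.528; z_{0.27} = -0.6128, z_{0.94} = 1.555.
σ = (7.528 − 5.352)/(1.555 − (-0.6128)) = 1.004.
μ = 5.352 − (-0.6128)·1.004 = 5.967.

μ ≈ 5.967, σ ≈ 1.004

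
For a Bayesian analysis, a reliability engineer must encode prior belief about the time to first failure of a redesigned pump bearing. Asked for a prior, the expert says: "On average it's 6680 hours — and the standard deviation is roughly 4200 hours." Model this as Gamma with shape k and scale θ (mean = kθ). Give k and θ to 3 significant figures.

For Gamma(k, scale θ): mean = kθ, variance = kθ², so CV = 1/√k.
CV = SD/mean = 4200/6680 = 0.6287, hence k = 1/CV² = 2.53.
Then θ = mean/k = 6680/2.53 = 2640.

k ≈ 2.53, θ ≈ 2640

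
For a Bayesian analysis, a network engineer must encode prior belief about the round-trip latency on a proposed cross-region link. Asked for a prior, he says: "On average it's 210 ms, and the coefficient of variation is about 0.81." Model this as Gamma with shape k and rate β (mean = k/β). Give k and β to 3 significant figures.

k ≈ 1.52, β ≈ 0.00726

For Gamma(k, rate β): mean = k/β, variance = k/β², so CV = 1/√k.
CV = 0.81, hence k = 1/CV² = 1.52.
Then β = k/mean = 1.52/210 = 0.00726.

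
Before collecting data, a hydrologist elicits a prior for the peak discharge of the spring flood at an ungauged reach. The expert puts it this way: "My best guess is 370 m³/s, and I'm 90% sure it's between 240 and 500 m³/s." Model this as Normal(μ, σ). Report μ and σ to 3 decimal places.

μ = 370.000, σ = 79.034

A symmetric 90% interval runs μ ± z·σ with z = 1.645.
Half-width = 130, so σ = 130/1.645 = 79.034.
μ is the stated best guess, 370.000.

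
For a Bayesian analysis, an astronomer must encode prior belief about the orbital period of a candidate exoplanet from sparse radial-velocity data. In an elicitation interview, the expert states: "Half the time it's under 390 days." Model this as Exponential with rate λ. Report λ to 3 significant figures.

Exponential median = ln 2 / λ, so λ = ln 2 / 390.0 = 0.00178.

λ ≈ 0.00178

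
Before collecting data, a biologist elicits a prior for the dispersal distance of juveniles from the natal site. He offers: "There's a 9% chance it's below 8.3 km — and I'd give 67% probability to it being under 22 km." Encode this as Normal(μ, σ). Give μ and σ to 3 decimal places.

μ = 18.615, σ = 7.694

The p-quantile of Normal(μ,σ) is μ + z_p·σ, with z_{0.09} = -1.341 and z_{0.67} = 0.4399.
Eliminate σ: μ = (z₂·x₁ − z₁·x₂)/(z₂ − z₁) = (0.4399·8.3 − (-1.341)·22)/1.781 = 18.615.
Then σ = (x₂ − x₁)/(z₂ − z₁) = (22 − 8.3)/1.781 = 7.694.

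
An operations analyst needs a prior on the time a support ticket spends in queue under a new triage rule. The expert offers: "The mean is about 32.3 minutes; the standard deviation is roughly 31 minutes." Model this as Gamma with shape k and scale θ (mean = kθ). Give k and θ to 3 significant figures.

k ≈ 1.09, θ ≈ 29.8

For Gamma(k, scale θ): mean = kθ, variance = kθ², so CV = 1/√k.
CV = SD/mean = 31/32.3 = 0.9598, hence k = 1/CV² = 1.09.
Then θ = mean/k = 32.3/1.09 = 29.8.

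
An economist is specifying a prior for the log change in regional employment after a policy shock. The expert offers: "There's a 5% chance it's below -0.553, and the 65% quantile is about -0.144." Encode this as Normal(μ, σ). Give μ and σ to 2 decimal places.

μ = -0.22, σ = 0.20

For Normal(μ,σ), the p-quantile is μ + z_p·σ. Here z_{0.05} = -1.645, z_{0.65} = 0.3853.
So -0.553 = μ − 1.645σ and -0.144 = μ + 0.3853σ.
Subtracting: σ = (-0.144 − -0.553)/(0.3853 − (-1.645)) = 0.20.
Then μ = -0.553 − (-1.645)·0.20 = -0.22.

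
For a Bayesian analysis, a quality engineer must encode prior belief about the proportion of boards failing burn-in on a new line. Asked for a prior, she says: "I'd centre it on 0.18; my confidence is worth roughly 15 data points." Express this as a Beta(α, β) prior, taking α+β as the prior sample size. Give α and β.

Under the effective-sample-size interpretation, Beta(α, β) has prior mean α/(α+β) and prior sample size α+β.
So α+β = 15 and α/(α+β) = 0.18, giving α = 0.18·15 = 2.7 and β = 15 − 2.7 = 12.3.

α = 2.7, β = 12.3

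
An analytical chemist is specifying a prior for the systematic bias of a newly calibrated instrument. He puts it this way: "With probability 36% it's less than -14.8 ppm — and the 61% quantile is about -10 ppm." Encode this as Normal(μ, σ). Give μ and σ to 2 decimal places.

The p-quantile of Normal(μ,σ) is μ + z_p·σ, with z_{0.36} = -0.3585 and z_{0.61} = 0.2793.
Eliminate σ: μ = (z₂·x₁ − z₁·x₂)/(z₂ − z₁) = (0.2793·-14.8 − (-0.3585)·-10)/0.6378 = -12.10.
Then σ = (x₂ − x₁)/(z₂ − z₁) = (-10 − -14.8)/0.6378 = 7.53.

μ = -12.10, σ = 7.53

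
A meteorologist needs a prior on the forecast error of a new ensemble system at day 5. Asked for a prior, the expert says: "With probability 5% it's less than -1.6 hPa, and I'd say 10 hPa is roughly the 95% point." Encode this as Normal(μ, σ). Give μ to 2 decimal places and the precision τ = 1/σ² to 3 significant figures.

μ = 4.20, τ = 0.0804

The p-quantile of Normal(μ,σ) is μ + z_p·σ, with z_{0.05} = -1.645 and z_{0.95} = 1.645.
Eliminate σ: μ = (z₂·x₁ − z₁·x₂)/(z₂ − z₁) = (1.645·-1.6 − (-1.645)·10)/3.29 = 4.20.
Then σ = (x₂ − x₁)/(z₂ − z₁) = (10 − -1.6)/3.29 = 3.53.
Precision τ = 1/σ² = 1/3.526² = 0.0804.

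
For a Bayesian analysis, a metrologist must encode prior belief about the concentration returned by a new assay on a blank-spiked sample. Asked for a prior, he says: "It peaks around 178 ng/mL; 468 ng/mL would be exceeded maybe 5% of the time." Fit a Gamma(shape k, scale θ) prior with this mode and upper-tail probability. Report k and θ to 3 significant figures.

k ≈ 3.89, θ ≈ 61.6

Gamma(k,θ) with k>1 has mode (k−1)θ, so θ = 178/(k−1).
Need P(X < 468) = 0.95 with θ tied to k this way. Start at k = 2, θ = 178: P(X<468) ≈ 0.738.
Too low — raise k to concentrate. Iterating converges to k ≈ 3.89.
Then θ = 178/(3.89−1) ≈ 61.6.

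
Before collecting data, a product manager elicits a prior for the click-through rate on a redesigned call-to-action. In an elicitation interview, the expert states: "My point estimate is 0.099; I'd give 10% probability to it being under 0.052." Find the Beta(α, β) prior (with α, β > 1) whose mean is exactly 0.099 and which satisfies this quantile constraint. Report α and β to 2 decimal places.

With mean 0.099 fixed, write α = 0.099s, β = 0.901s where s = α+β.
Need P(θ < 0.052) = 0.1 under Beta(0.099s, 0.901s). Normal approximation: (q−m)/√(m(1−m)/s) ≈ z_{0.1} = -1.28, so s ≈ 0.099·0.901·(-1.28)²/(0.052−0.099)² = 66.3.
At s = 66.3: P(θ<0.052) ≈ 0.078. Adjusting to match 0.1 gives s ≈ 55.68.
So α = 0.099·55.68 ≈ 5.51, β = 0.901·55.68 ≈ 50.16.

α ≈ 5.51, β ≈ 50.16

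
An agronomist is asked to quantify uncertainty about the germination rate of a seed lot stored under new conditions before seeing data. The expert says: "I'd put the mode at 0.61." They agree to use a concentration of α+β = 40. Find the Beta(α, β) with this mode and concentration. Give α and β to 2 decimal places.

For α,β > 1 the Beta mode is (α−1)/(α+β−2). With α+β = 40, the mode is (α−1)/38.
Set (α−1)/38 = 0.61 → α = 1 + 0.61·38 = 24.18.
β = 40 − α = 15.82.

α = 24.18, β = 15.82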